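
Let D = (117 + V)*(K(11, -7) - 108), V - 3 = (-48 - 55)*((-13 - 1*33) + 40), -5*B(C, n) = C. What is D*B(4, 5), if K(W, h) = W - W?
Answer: 318816/5 ≈ 63763.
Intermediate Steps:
B(C, n) = -C/5
K(W, h) = 0
V = 621 (V = 3 + (-48 - 55)*((-13 - 1*33) + 40) = 3 - 103*((-13 - 33) + 40) = 3 - 103*(-46 + 40) = 3 - 103*(-6) = 3 + 618 = 621)
D = -79704 (D = (117 + 621)*(0 - 108) = 738*(-108) = -79704)
D*B(4, 5) = -(-79704)*4/5 = -79704*(-4/5) = 318816/5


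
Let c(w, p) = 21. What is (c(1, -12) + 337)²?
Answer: 128164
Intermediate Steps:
(c(1, -12) + 337)² = (21 + 337)² = 358² = 128164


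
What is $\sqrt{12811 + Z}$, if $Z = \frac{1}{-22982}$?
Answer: $\frac{\sqrt{6766415619782}}{22982} \approx 113.19$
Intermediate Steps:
$Z = - \frac{1}{22982} \approx -4.3512 \cdot 10^{-5}$
$\sqrt{12811 + Z} = \sqrt{12811 - \frac{1}{22982}} = \sqrt{\frac{294422401}{22982}} = \frac{\sqrt{6766415619782}}{22982}$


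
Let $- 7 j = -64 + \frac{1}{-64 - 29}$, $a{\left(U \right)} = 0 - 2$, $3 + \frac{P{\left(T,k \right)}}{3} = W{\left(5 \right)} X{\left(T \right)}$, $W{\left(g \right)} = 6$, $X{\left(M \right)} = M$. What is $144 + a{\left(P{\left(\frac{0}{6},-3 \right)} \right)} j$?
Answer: $\frac{81838}{651} \approx 125.71$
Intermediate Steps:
$P{\left(T,k \right)} = -9 + 18 T$ ($P{\left(T,k \right)} = -9 + 3 \cdot 6 T = -9 + 18 T$)
$a{\left(U \right)} = -2$
$j = \frac{5953}{651}$ ($j = - \frac{-64 + \frac{1}{-64 - 29}}{7} = - \frac{-64 + \frac{1}{-93}}{7} = - \frac{-64 - \frac{1}{93}}{7} = \left(- \frac{1}{7}\right) \left(- \frac{5953}{93}\right) = \frac{5953}{651} \approx 9.1444$)
$144 + a{\left(P{\left(\frac{0}{6},-3 \right)} \right)} j = 144 - \frac{11906}{651} = \frac{81838}{651}$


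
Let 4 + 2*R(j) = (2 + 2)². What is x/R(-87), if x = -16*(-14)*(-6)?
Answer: -224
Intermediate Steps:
R(j) = 6 (R(j) = -2 + (2 + 2)²/2 = -2 + (½)*4² = -2 + (½)*16 = -2 + 8 = 6)
x = -1344 (x = 224*(-6) = -1344)
x/R(-87) = -1344/6 = -1344*⅙ = -224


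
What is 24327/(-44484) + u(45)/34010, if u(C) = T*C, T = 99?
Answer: -20972835/50430028 ≈ -0.41588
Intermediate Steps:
u(C) = 99*C
24327/(-44484) + u(45)/34010 = 24327/(-44484) + (99*45)/34010 = 24327*(-1/44484) + 4455*(1/34010) = -8109/14828 + 891/6802 = -20972835/50430028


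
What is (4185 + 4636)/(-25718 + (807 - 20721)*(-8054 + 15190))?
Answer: -8821/142132022 ≈ -6.2062e-5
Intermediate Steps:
(4185 + 4636)/(-25718 + (807 - 20721)*(-8054 + 15190)) = 8821/(-25718 - 19914*7136) = 8821/(-25718 - 142106304) = 8821/(-142132022) = 8821*(-1/142132022) = -8821/142132022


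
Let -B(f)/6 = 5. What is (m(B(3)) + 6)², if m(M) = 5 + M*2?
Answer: 2401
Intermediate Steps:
B(f) = -30 (B(f) = -6*5 = -30)
m(M) = 5 + 2*M
(m(B(3)) + 6)² = ((5 + 2*(-30)) + 6)² = ((5 - 60) + 6)² = (-55 + 6)² = (-49)² = 2401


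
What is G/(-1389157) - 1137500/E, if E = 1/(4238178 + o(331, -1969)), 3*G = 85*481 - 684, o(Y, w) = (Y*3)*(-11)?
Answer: -2862756426092068243/595353 ≈ -4.8085e+12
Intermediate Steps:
o(Y, w) = -33*Y (o(Y, w) = (3*Y)*(-11) = -33*Y)
G = 40201/3 (G = (85*481 - 684)/3 = (40885 - 684)/3 = (⅓)*40201 = 40201/3 ≈ 13400.)
E = 1/4227255 (E = 1/(4238178 - 33*331) = 1/(4238178 - 10923) = 1/4227255 ≈ 2.3656e-7)
G/(-1389157) - 1137500/E = (40201/3)/(-1389157) - 1137500/1/4227255 = (40201/3)*(-1/1389157) - 1137500*4227255 = -5743/595353 - 4808502562500 = -2862756426092068243/595353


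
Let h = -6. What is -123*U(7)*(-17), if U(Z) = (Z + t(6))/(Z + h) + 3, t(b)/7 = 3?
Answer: 64821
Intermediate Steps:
t(b) = 21 (t(b) = 7*3 = 21)
U(Z) = 3 + (21 + Z)/(-6 + Z) (U(Z) = (Z + 21)/(Z - 6) + 3 = (21 + Z)/(-6 + Z) + 3 = 3 + (21 + Z)/(-6 + Z))
-123*U(7)*(-17) = -123*(3 + 4*7)/(-6 + 7)*(-17) = -123*(3 + 28)/1*(-17) = -123*31*(-17) = -3813*(-17) = 64821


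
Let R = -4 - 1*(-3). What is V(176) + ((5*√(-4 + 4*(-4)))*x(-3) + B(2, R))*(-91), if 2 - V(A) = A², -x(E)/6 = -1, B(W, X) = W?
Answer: -31156 - 5460*I*√5 ≈ -31156.0 - 12209.0*I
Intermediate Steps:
R = -1 (R = -4 + 3 = -1)
x(E) = 6 (x(E) = -6*(-1) = 6)
V(A) = 2 - A²
V(176) + ((5*√(-4 + 4*(-4)))*x(-3) + B(2, R))*(-91) = (2 - 1*176²) + ((5*√(-4 + 4*(-4)))*6 + 2)*(-91) = (2 - 1*30976) + ((5*√(-4 - 16))*6 + 2)*(-91) = (2 - 30976) + ((5*√(-20))*6 + 2)*(-91) = -30974 + ((5*(2*I*√5))*6 + 2)*(-91) = -30974 + ((10*I*√5)*6 + 2)*(-91) = -30974 + (60*I*√5 + 2)*(-91) = -30974 + (2 + 60*I*√5)*(-91) = -30974 + (-182 - 5460*I*√5) = -31156 - 5460*I*√5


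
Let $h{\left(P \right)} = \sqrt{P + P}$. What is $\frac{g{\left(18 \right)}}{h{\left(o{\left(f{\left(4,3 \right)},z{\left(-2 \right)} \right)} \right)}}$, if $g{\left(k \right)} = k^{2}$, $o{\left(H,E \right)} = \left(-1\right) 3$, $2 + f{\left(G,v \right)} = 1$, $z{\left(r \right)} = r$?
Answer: $- 54 i \sqrt{6} \approx - 132.27 i$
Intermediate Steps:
$f{\left(G,v \right)} = -1$ ($f{\left(G,v \right)} = -2 + 1 = -1$)
$o{\left(H,E \right)} = -3$
$h{\left(P \right)} = \sqrt{2} \sqrt{P}$ ($h{\left(P \right)} = \sqrt{2 P} = \sqrt{2} \sqrt{P}$)
$\frac{g{\left(18 \right)}}{h{\left(o{\left(f{\left(4,3 \right)},z{\left(-2 \right)} \right)} \right)}} = \frac{18^{2}}{\sqrt{2} \sqrt{-3}} = \frac{324}{\sqrt{2} i \sqrt{3}} = \frac{324}{i \sqrt{6}} = 324 \left(- \frac{i \sqrt{6}}{6}\right) = - 54 i \sqrt{6}$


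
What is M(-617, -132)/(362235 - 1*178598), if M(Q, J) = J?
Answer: -132/183637 ≈ -0.00071881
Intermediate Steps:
M(-617, -132)/(362235 - 1*178598) = -132/(362235 - 1*178598) = -132/(362235 - 178598) = -132/183637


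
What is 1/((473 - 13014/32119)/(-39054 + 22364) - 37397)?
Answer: -536066110/20047279494943 ≈ -2.6740e-5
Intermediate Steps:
1/((473 - 13014/32119)/(-39054 + 22364) - 37397) = 1/((473 - 13014*1/32119)/(-16690) - 37397) = 1/((473 - 13014/32119)*(-1/16690) - 37397) = 1/((15179273/32119)*(-1/16690) - 37397) = 1/(-15179273/536066110 - 37397) = 1/(-20047279494943/536066110) = -536066110/20047279494943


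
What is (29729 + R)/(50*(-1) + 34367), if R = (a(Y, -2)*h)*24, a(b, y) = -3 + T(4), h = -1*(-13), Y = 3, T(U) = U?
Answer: 30041/34317 ≈ 0.87540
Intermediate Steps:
h = 13
a(b, y) = 1 (a(b, y) = -3 + 4 = 1)
R = 312 (R = (1*13)*24 = 13*24 = 312)
(29729 + R)/(50*(-1) + 34367) = (29729 + 312)/(50*(-1) + 34367) = 30041/(-50 + 34367) = 30041/34317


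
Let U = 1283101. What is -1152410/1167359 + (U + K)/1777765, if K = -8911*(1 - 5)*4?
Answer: -34948844237/188662724785 ≈ -0.18525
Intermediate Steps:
K = 142576 (K = -(-35644)*4 = -8911*(-16) = 142576)
-1152410/1167359 + (U + K)/1777765 = -1152410/1167359 + (1283101 + 142576)/1777765 = -1152410*1/1167359 + 1425677*(1/1777765) = -1152410/1167359 + 129607/161615 = -34948844237/188662724785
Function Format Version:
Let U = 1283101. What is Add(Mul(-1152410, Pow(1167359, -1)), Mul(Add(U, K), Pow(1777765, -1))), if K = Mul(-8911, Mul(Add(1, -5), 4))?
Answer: Rational(-34948844237, 188662724785) ≈ -0.18525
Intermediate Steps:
K = 142576 (K = Mul(-8911, Mul(-4, 4)) = Mul(-8911, -16) = 142576)
Add(Mul(-1152410, Pow(1167359, -1)), Mul(Add(U, K), Pow(1777765, -1))) = Add(Mul(-1152410, Pow(1167359, -1)), Mul(Add(1283101, 142576), Pow(1777765, -1))) = Add(Mul(-1152410, Rational(1, 1167359)), Mul(1425677, Rational(1, 1777765))) = Add(Rational(-1152410, 1167359), Rational(129607, 161615)) = Rational(-34948844237, 188662724785)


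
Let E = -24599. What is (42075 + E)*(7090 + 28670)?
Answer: 624941760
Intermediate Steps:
(42075 + E)*(7090 + 28670) = (42075 - 24599)*(7090 + 28670) = 17476*35760 = 624941760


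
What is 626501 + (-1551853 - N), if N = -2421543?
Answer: 1496191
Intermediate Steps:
626501 + (-1551853 - N) = 626501 + (-1551853 - 1*(-2421543)) = 626501 + (-1551853 + 2421543) = 626501 + 869690 = 1496191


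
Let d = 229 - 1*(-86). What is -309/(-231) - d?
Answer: -24152/77 ≈ -313.66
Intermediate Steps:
d = 315 (d = 229 + 86 = 315)
-309/(-231) - d = -309/(-231) - 1*315 = -309*(-1/231) - 315 = 103/77 - 315 = -24152/77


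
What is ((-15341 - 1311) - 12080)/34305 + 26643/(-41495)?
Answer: -421244491/284697195 ≈ -1.4796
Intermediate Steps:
((-15341 - 1311) - 12080)/34305 + 26643/(-41495) = (-16652 - 12080)*(1/34305) + 26643*(-1/41495) = -28732*1/34305 - 26643/41495 = -28732/34305 - 26643/41495 = -421244491/284697195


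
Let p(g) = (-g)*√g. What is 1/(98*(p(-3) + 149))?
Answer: 149/2178344 - 3*I*√3/2178344 ≈ 6.8401e-5 - 2.3854e-6*I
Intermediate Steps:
p(g) = -g^(3/2)
1/(98*(p(-3) + 149)) = 1/(98*(-(-3)^(3/2) + 149)) = 1/(98*(-(-3)*I*√3 + 149)) = 1/(98*(3*I*√3 + 149)) = 1/(98*(149 + 3*I*√3)) = 1/(14602 + 294*I*√3)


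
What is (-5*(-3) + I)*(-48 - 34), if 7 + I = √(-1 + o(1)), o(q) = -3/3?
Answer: -656 - 82*I*√2 ≈ -656.0 - 115.97*I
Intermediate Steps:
o(q) = -1 (o(q) = -3*⅓ = -1)
I = -7 + I*√2 (I = -7 + √(-1 - 1) = -7 + √(-2) = -7 + I*√2 ≈ -7.0 + 1.4142*I)
(-5*(-3) + I)*(-48 - 34) = (-5*(-3) + (-7 + I*√2))*(-48 - 34) = (15 + (-7 + I*√2))*(-82) = (8 + I*√2)*(-82) = -656 - 82*I*√2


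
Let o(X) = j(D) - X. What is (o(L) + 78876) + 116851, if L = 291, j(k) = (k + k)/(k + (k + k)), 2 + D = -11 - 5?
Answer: 586310/3 ≈ 1.9544e+5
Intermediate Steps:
D = -18 (D = -2 + (-11 - 5) = -2 - 16 = -18)
j(k) = ⅔ (j(k) = (2*k)/(k + 2*k) = (2*k)/((3*k)) = (2*k)*(1/(3*k)) = ⅔)
o(X) = ⅔ - X
(o(L) + 78876) + 116851 = ((⅔ - 1*291) + 78876) + 116851 = ((⅔ - 291) + 78876) + 116851 = (-871/3 + 78876) + 116851 = 235757/3 + 116851 = 586310/3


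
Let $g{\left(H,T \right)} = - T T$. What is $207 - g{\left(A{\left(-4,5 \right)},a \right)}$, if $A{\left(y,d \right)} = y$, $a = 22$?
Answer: $691$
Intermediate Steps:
$g{\left(H,T \right)} = - T^{2}$
$207 - g{\left(A{\left(-4,5 \right)},a \right)} = 207 - - 22^{2} = 207 - \left(-1\right) 484 = 207 - -484 = 207 + 484 = 691$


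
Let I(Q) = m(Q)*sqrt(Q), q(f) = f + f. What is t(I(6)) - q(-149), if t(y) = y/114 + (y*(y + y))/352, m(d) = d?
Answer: 6583/22 + sqrt(6)/19 ≈ 299.36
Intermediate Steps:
q(f) = 2*f
I(Q) = Q**(3/2) (I(Q) = Q*sqrt(Q) = Q**(3/2))
t(y) = y/114 + y**2/176 (t(y) = y*(1/114) + (y*(2*y))*(1/352) = y/114 + (2*y**2)*(1/352) = y/114 + y**2/176)
t(I(6)) - q(-149) = 6**(3/2)*(88 + 57*6**(3/2))/10032 - 2*(-149) = (6*sqrt(6))*(88 + 57*(6*sqrt(6)))/10032 - 1*(-298) = (6*sqrt(6))*(88 + 342*sqrt(6))/10032 + 298 = sqrt(6)*(88 + 342*sqrt(6))/1672 + 298 = 298 + sqrt(6)*(88 + 342*sqrt(6))/1672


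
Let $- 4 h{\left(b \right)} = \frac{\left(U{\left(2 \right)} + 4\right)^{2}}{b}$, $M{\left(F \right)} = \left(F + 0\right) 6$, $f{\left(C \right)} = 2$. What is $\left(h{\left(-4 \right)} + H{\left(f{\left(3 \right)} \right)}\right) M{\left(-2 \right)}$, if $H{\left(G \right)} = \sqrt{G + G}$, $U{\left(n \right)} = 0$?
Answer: $-36$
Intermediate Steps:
$M{\left(F \right)} = 6 F$ ($M{\left(F \right)} = F 6 = 6 F$)
$H{\left(G \right)} = \sqrt{2} \sqrt{G}$ ($H{\left(G \right)} = \sqrt{2 G} = \sqrt{2} \sqrt{G}$)
$h{\left(b \right)} = - \frac{4}{b}$ ($h{\left(b \right)} = - \frac{\left(0 + 4\right)^{2} \frac{1}{b}}{4} = - \frac{4^{2} \frac{1}{b}}{4} = - \frac{16 \frac{1}{b}}{4} = - \frac{4}{b}$)
$\left(h{\left(-4 \right)} + H{\left(f{\left(3 \right)} \right)}\right) M{\left(-2 \right)} = \left(- \frac{4}{-4} + \sqrt{2} \sqrt{2}\right) 6 \left(-2\right) = \left(\left(-4\right) \left(- \frac{1}{4}\right) + 2\right) \left(-12\right) = \left(1 + 2\right) \left(-12\right) = 3 \left(-12\right) = -36$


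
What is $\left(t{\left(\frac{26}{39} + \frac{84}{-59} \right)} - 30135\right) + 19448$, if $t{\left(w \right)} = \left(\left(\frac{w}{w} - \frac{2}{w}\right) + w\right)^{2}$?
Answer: $- \frac{1501805336147}{140635881} \approx -10679.0$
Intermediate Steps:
$t{\left(w \right)} = \left(1 + w - \frac{2}{w}\right)^{2}$ ($t{\left(w \right)} = \left(\left(1 - \frac{2}{w}\right) + w\right)^{2} = \left(1 + w - \frac{2}{w}\right)^{2}$)
$\left(t{\left(\frac{26}{39} + \frac{84}{-59} \right)} - 30135\right) + 19448 = \left(\frac{\left(-2 + \left(\frac{26}{39} + \frac{84}{-59}\right) + \left(\frac{26}{39} + \frac{84}{-59}\right)^{2}\right)^{2}}{\left(\frac{26}{39} + \frac{84}{-59}\right)^{2}} - 30135\right) + 19448 = \left(\frac{\left(-2 + \left(26 \cdot \frac{1}{39} + 84 \left(- \frac{1}{59}\right)\right) + \left(26 \cdot \frac{1}{39} + 84 \left(- \frac{1}{59}\right)\right)^{2}\right)^{2}}{\left(26 \cdot \frac{1}{39} + 84 \left(- \frac{1}{59}\right)\right)^{2}} - 30135\right) + 19448 = \left(\frac{\left(-2 + \left(\frac{2}{3} - \frac{84}{59}\right) + \left(\frac{2}{3} - \frac{84}{59}\right)^{2}\right)^{2}}{\left(\frac{2}{3} - \frac{84}{59}\right)^{2}} - 30135\right) + 19448 = \left(\frac{\left(-2 - \frac{134}{177} + \left(- \frac{134}{177}\right)^{2}\right)^{2}}{\frac{17956}{31329}} - 30135\right) + 19448 = \left(\frac{31329 \left(-2 - \frac{134}{177} + \frac{17956}{31329}\right)^{2}}{17956} - 30135\right) + 19448 = \left(\frac{31329 \left(- \frac{68420}{31329}\right)^{2}}{17956} - 30135\right) + 19448 = \left(\frac{31329}{17956} \cdot \frac{4681296400}{981506241} - 30135\right) + 19448 = \left(\frac{1170324100}{140635881} - 30135\right) + 19448 = - \frac{4236891949835}{140635881} + 19448 = - \frac{1501805336147}{140635881}$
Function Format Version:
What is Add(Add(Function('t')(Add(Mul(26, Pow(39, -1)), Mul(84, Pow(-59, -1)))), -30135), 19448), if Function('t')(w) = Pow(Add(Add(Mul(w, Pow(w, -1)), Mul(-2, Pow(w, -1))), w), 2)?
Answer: Rational(-1501805336147, 140635881) ≈ -10679.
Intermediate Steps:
Function('t')(w) = Pow(Add(1, w, Mul(-2, Pow(w, -1))), 2) (Function('t')(w) = Pow(Add(Add(1, Mul(-2, Pow(w, -1))), w), 2) = Pow(Add(1, w, Mul(-2, Pow(w, -1))), 2))
Add(Add(Function('t')(Add(Mul(26, Pow(39, -1)), Mul(84, Pow(-59, -1)))), -30135), 19448) = Add(Add(Mul(Pow(Add(Mul(26, Pow(39, -1)), Mul(84, Pow(-59, -1))), -2), Pow(Add(-2, Add(Mul(26, Pow(39, -1)), Mul(84, Pow(-59, -1))), Pow(Add(Mul(26, Pow(39, -1)), Mul(84, Pow(-59, -1))), 2)), 2)), -30135), 19448) = Add(Add(Mul(Pow(Add(Mul(26, Rational(1, 39)), Mul(84, Rational(-1, 59))), -2), Pow(Add(-2, Add(Mul(26, Rational(1, 39)), Mul(84, Rational(-1, 59))), Pow(Add(Mul(26, Rational(1, 39)), Mul(84, Rational(-1, 59))), 2)), 2)), -30135), 19448) = Add(Add(Mul(Pow(Add(Rational(2, 3), Rational(-84, 59)), -2), Pow(Add(-2, Add(Rational(2, 3), Rational(-84, 59)), Pow(Add(Rational(2, 3), Rational(-84, 59)), 2)), 2)), -30135), 19448) = Add(Add(Mul(Pow(Rational(-134, 177), -2), Pow(Add(-2, Rational(-134, 177), Pow(Rational(-134, 177), 2)), 2)), -30135), 19448) = Add(Add(Mul(Rational(31329, 17956), Pow(Add(-2, Rational(-134, 177), Rational(17956, 31329)), 2)), -30135), 19448) = Add(Add(Mul(Rational(31329, 17956), Pow(Rational(-68420, 31329), 2)), -30135), 19448) = Add(Add(Mul(Rational(31329, 17956), Rational(4681296400, 981506241)), -30135), 19448) = Add(Add(Rational(1170324100, 140635881), -30135), 19448) = Add(Rational(-4236891949835, 140635881), 19448) = Rational(-1501805336147, 140635881)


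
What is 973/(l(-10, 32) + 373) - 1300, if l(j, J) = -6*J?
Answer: -234327/181 ≈ -1294.6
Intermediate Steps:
973/(l(-10, 32) + 373) - 1300 = 973/(-6*32 + 373) - 1300 = 973/(-192 + 373) - 1300 = 973/181 - 1300 = -234327/181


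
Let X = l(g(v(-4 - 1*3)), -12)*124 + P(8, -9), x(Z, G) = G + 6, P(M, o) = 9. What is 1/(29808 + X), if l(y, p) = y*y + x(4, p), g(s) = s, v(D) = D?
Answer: 1/35149 ≈ 2.8450e-5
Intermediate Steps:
x(Z, G) = 6 + G
l(y, p) = 6 + p + y**2 (l(y, p) = y*y + (6 + p) = y**2 + (6 + p) = 6 + p + y**2)
X = 5341 (X = (6 - 12 + (-4 - 1*3)**2)*124 + 9 = (6 - 12 + (-4 - 3)**2)*124 + 9 = (6 - 12 + (-7)**2)*124 + 9 = (6 - 12 + 49)*124 + 9 = 43*124 + 9 = 5332 + 9 = 5341)
1/(29808 + X) = 1/(29808 + 5341) = 1/35149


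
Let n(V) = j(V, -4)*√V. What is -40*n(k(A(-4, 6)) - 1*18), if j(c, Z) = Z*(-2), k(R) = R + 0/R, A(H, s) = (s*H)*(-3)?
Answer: -960*√6 ≈ -2351.5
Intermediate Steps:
A(H, s) = -3*H*s (A(H, s) = (H*s)*(-3) = -3*H*s)
k(R) = R (k(R) = R + 0 = R)
j(c, Z) = -2*Z
n(V) = 8*√V (n(V) = (-2*(-4))*√V = 8*√V)
-40*n(k(A(-4, 6)) - 1*18) = -320*√(-3*(-4)*6 - 1*18) = -320*√(72 - 18) = -320*√54 = -320*3*√6 = -960*√6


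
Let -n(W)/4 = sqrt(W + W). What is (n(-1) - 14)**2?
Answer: 164 + 112*I*sqrt(2) ≈ 164.0 + 158.39*I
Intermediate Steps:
n(W) = -4*sqrt(2)*sqrt(W) (n(W) = -4*sqrt(W + W) = -4*sqrt(2)*sqrt(W))
(n(-1) - 14)**2 = (-4*sqrt(2)*sqrt(-1) - 14)**2 = (-4*sqrt(2)*I - 14)**2 = (-4*I*sqrt(2) - 14)**2 = (-14 - 4*I*sqrt(2))**2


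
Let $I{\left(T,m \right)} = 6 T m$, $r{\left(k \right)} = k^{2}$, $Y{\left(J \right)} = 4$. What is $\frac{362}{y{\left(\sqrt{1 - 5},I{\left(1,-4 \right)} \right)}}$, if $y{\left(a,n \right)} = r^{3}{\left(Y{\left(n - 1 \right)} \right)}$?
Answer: $\frac{181}{2048} \approx 0.088379$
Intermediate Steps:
$I{\left(T,m \right)} = 6 T m$
$y{\left(a,n \right)} = 4096$ ($y{\left(a,n \right)} = \left(4^{2}\right)^{3} = 16^{3} = 4096$)
$\frac{362}{y{\left(\sqrt{1 - 5},I{\left(1,-4 \right)} \right)}} = \frac{362}{4096} = 362 \cdot \frac{1}{4096} = \frac{181}{2048}$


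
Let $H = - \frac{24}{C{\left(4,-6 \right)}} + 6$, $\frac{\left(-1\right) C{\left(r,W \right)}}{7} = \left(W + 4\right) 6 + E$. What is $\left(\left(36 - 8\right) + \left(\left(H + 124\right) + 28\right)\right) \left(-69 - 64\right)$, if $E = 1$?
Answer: $- \frac{271662}{11} \approx -24697.0$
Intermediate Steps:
$C{\left(r,W \right)} = -175 - 42 W$ ($C{\left(r,W \right)} = - 7 \left(\left(W + 4\right) 6 + 1\right) = - 7 \left(\left(4 + W\right) 6 + 1\right) = - 7 \left(\left(24 + 6 W\right) + 1\right) = - 7 \left(25 + 6 W\right) = -175 - 42 W$)
$H = \frac{438}{77}$ ($H = - \frac{24}{-175 - -252} + 6 = - \frac{24}{-175 + 252} + 6 = - \frac{24}{77} + 6 = \frac{438}{77} \approx 5.6883$)
$\left(\left(36 - 8\right) + \left(\left(H + 124\right) + 28\right)\right) \left(-69 - 64\right) = \left(\left(36 - 8\right) + \left(\left(\frac{438}{77} + 124\right) + 28\right)\right) \left(-69 - 64\right) = \left(\left(36 - 8\right) + \left(\frac{9986}{77} + 28\right)\right) \left(-133\right) = \left(28 + \frac{12142}{77}\right) \left(-133\right) = \frac{14298}{77} \left(-133\right) = - \frac{271662}{11}$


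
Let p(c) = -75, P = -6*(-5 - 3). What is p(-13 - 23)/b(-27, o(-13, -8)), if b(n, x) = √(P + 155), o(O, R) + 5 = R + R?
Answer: -75*√203/203 ≈ -5.2640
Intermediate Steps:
P = 48 (P = -6*(-8) = 48)
o(O, R) = -5 + 2*R (o(O, R) = -5 + (R + R) = -5 + 2*R)
b(n, x) = √203 (b(n, x) = √(48 + 155) = √203)
p(-13 - 23)/b(-27, o(-13, -8)) = -75*√203/203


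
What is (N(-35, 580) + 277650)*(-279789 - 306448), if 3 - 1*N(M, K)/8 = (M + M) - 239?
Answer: -164231950602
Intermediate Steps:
N(M, K) = 1936 - 16*M (N(M, K) = 24 - 8*((M + M) - 239) = 24 - 8*(2*M - 239) = 24 - 8*(-239 + 2*M) = 24 + (1912 - 16*M) = 1936 - 16*M)
(N(-35, 580) + 277650)*(-279789 - 306448) = ((1936 - 16*(-35)) + 277650)*(-279789 - 306448) = ((1936 + 560) + 277650)*(-586237) = (2496 + 277650)*(-586237) = 280146*(-586237) = -164231950602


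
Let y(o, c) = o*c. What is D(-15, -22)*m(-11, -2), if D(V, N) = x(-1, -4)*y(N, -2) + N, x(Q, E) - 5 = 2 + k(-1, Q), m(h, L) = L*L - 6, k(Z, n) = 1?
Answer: -660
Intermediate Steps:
y(o, c) = c*o
m(h, L) = -6 + L**2 (m(h, L) = L**2 - 6 = -6 + L**2)
x(Q, E) = 8 (x(Q, E) = 5 + (2 + 1) = 5 + 3 = 8)
D(V, N) = -15*N (D(V, N) = 8*(-2*N) + N = -16*N + N = -15*N)
D(-15, -22)*m(-11, -2) = (-15*(-22))*(-6 + (-2)**2) = 330*(-6 + 4) = 330*(-2) = -660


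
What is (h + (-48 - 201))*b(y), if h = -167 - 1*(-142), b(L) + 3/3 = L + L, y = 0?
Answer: 274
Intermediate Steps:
b(L) = -1 + 2*L (b(L) = -1 + (L + L) = -1 + 2*L)
h = -25 (h = -167 + 142 = -25)
(h + (-48 - 201))*b(y) = (-25 + (-48 - 201))*(-1 + 2*0) = (-25 - 249)*(-1 + 0) = -274*(-1) = 274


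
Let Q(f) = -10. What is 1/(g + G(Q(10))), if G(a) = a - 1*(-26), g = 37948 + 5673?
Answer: 1/43637 ≈ 2.2916e-5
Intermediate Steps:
g = 43621
G(a) = 26 + a (G(a) = a + 26 = 26 + a)
1/(g + G(Q(10))) = 1/(43621 + (26 - 10)) = 1/(43621 + 16) = 1/43637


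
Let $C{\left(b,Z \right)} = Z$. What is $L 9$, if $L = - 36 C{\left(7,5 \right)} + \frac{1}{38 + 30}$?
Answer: $- \frac{110151}{68} \approx -1619.9$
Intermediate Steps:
$L = - \frac{12239}{68}$ ($L = \left(-36\right) 5 + \frac{1}{38 + 30} = -180 + \frac{1}{68} = - \frac{12239}{68} \approx -179.99$)
$L 9 = \left(- \frac{12239}{68}\right) 9 = - \frac{110151}{68}$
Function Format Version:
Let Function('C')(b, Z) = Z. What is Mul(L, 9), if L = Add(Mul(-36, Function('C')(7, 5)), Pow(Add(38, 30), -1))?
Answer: Rational(-110151, 68) ≈ -1619.9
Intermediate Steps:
L = Rational(-12239, 68) (L = Add(Mul(-36, 5), Pow(Add(38, 30), -1)) = Add(-180, Pow(68, -1)) = Add(-180, Rational(1, 68)) = Rational(-12239, 68) ≈ -179.99)
Mul(L, 9) = Mul(Rational(-12239, 68), 9) = Rational(-110151, 68)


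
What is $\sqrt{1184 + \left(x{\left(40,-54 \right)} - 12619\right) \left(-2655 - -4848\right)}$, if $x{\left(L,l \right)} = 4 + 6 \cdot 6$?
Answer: $i \sqrt{27584563} \approx 5252.1 i$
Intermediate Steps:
$x{\left(L,l \right)} = 40$ ($x{\left(L,l \right)} = 4 + 36 = 40$)
$\sqrt{1184 + \left(x{\left(40,-54 \right)} - 12619\right) \left(-2655 - -4848\right)} = \sqrt{1184 + \left(40 - 12619\right) \left(-2655 - -4848\right)} = \sqrt{1184 - 12579 \left(-2655 + 4848\right)} = \sqrt{1184 - 27585747} = \sqrt{-27584563} = i \sqrt{27584563}$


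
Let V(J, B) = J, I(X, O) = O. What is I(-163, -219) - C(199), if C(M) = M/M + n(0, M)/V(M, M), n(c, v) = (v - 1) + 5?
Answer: -43983/199 ≈ -221.02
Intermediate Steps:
n(c, v) = 4 + v (n(c, v) = (-1 + v) + 5 = 4 + v)
C(M) = 1 + (4 + M)/M (C(M) = M/M + (4 + M)/M = 1 + (4 + M)/M)
I(-163, -219) - C(199) = -219 - (2 + 4/199) = -219 - 1*402/199 = -219 - 402/199 = -43983/199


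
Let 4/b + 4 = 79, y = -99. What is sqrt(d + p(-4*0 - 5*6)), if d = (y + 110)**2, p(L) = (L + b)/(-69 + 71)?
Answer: 4*sqrt(1491)/15 ≈ 10.297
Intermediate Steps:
b = 4/75 (b = 4/(-4 + 79) = 4/75 ≈ 0.053333)
p(L) = 2/75 + L/2 (p(L) = (L + 4/75)/(-69 + 71) = (4/75 + L)/2 = (4/75 + L)*(1/2) = 2/75 + L/2)
d = 121 (d = (-99 + 110)**2 = 11**2 = 121)
sqrt(d + p(-4*0 - 5*6)) = sqrt(121 + (2/75 + (-4*0 - 5*6)/2)) = sqrt(121 + (2/75 + (0 - 30)/2)) = sqrt(121 + (2/75 + (1/2)*(-30))) = sqrt(121 + (2/75 - 15)) = sqrt(121 - 1123/75) = sqrt(7952/75) = 4*sqrt(1491)/15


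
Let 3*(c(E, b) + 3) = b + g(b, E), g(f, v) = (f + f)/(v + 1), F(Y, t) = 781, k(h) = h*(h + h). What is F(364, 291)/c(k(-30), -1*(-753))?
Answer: 127871/40650 ≈ 3.1457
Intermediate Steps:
k(h) = 2*h² (k(h) = h*(2*h) = 2*h²)
g(f, v) = 2*f/(1 + v) (g(f, v) = (2*f)/(1 + v) = 2*f/(1 + v))
c(E, b) = -3 + b/3 + 2*b/(3*(1 + E)) (c(E, b) = -3 + (b + 2*b/(1 + E))/3 = -3 + (b/3 + 2*b/(3*(1 + E))) = -3 + b/3 + 2*b/(3*(1 + E)))
F(364, 291)/c(k(-30), -1*(-753)) = 781/(((2*(-1*(-753)) + (1 + 2*(-30)²)*(-9 - 1*(-753)))/(3*(1 + 2*(-30)²)))) = 781/(((2*753 + (1 + 2*900)*(-9 + 753))/(3*(1 + 2*900)))) = 781/(((1506 + (1 + 1800)*744)/(3*(1 + 1800)))) = 781/(((⅓)*(1506 + 1801*744)/1801)) = 781/(((⅓)*(1/1801)*(1506 + 1339944))) = 781/(((⅓)*(1/1801)*1341450)) = 781/(447150/1801) = 781*(1801/447150) = 127871/40650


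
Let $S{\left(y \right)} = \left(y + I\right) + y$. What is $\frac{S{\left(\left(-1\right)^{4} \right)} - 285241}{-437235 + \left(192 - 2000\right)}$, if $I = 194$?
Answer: $\frac{285045}{439043} \approx 0.64924$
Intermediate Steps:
$S{\left(y \right)} = 194 + 2 y$ ($S{\left(y \right)} = \left(y + 194\right) + y = \left(194 + y\right) + y = 194 + 2 y$)
$\frac{S{\left(\left(-1\right)^{4} \right)} - 285241}{-437235 + \left(192 - 2000\right)} = \frac{\left(194 + 2 \left(-1\right)^{4}\right) - 285241}{-437235 + \left(192 - 2000\right)} = \frac{\left(194 + 2 \cdot 1\right) - 285241}{-437235 + \left(192 - 2000\right)} = \frac{\left(194 + 2\right) - 285241}{-437235 - 1808} = \frac{196 - 285241}{-439043} = \left(-285045\right) \left(- \frac{1}{439043}\right) = \frac{285045}{439043}$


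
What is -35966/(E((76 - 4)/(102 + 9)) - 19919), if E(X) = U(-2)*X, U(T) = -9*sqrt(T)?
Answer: 980760846226/543173515321 - 287440272*I*sqrt(2)/543173515321 ≈ 1.8056 - 0.00074838*I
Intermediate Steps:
E(X) = -9*I*X*sqrt(2) (E(X) = (-9*I*sqrt(2))*X = -9*I*X*sqrt(2))
-35966/(E((76 - 4)/(102 + 9)) - 19919) = -35966/(-9*I*(76 - 4)/(102 + 9)*sqrt(2) - 19919) = -35966/(-9*I*72/111*sqrt(2) - 19919) = -35966/(-9*I*72*(1/111)*sqrt(2) - 19919) = -35966/(-9*I*24/37*sqrt(2) - 19919) = -35966/(-216*I*sqrt(2)/37 - 19919) = -35966/(-19919 - 216*I*sqrt(2)/37)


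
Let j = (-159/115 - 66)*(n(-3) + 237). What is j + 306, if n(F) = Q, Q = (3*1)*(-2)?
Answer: -1754829/115 ≈ -15259.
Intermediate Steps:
Q = -6 (Q = 3*(-2) = -6)
n(F) = -6
j = -1790019/115 (j = (-159/115 - 66)*(-6 + 237) = (-159*1/115 - 66)*231 = (-159/115 - 66)*231 = -7749/115*231 = -1790019/115 ≈ -15565.)
j + 306 = -1790019/115 + 306 = -1754829/115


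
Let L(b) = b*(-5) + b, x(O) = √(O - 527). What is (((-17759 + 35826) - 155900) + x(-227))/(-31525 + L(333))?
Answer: 137833/32857 - I*√754/32857 ≈ 4.1949 - 0.00083571*I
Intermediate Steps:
x(O) = √(-527 + O)
L(b) = -4*b (L(b) = -5*b + b = -4*b)
(((-17759 + 35826) - 155900) + x(-227))/(-31525 + L(333)) = (((-17759 + 35826) - 155900) + √(-527 - 227))/(-31525 - 4*333) = ((18067 - 155900) + √(-754))/(-31525 - 1332) = (-137833 + I*√754)/(-32857) = (-137833 + I*√754)*(-1/32857) = 137833/32857 - I*√754/32857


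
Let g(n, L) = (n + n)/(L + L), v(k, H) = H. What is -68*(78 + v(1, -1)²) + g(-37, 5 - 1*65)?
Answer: -322283/60 ≈ -5371.4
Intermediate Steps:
g(n, L) = n/L (g(n, L) = (2*n)/((2*L)) = (2*n)*(1/(2*L)) = n/L)
-68*(78 + v(1, -1)²) + g(-37, 5 - 1*65) = -68*(78 + (-1)²) - 37/(5 - 1*65) = -68*(78 + 1) - 37/(5 - 65) = -68*79 - 37/(-60) = -5372 - 37*(-1/60) = -5372 + 37/60 = -322283/60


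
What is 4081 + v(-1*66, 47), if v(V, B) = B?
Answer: 4128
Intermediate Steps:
4081 + v(-1*66, 47) = 4081 + 47 = 4128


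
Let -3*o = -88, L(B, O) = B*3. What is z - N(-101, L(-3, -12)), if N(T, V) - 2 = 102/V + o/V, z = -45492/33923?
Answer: 10305536/915921 ≈ 11.252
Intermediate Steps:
L(B, O) = 3*B
o = 88/3 (o = -⅓*(-88) = 88/3 ≈ 29.333)
z = -45492/33923 (z = -45492*1/33923 = -45492/33923 ≈ -1.3410)
N(T, V) = 2 + 394/(3*V) (N(T, V) = 2 + (102/V + 88/(3*V)) = 2 + 394/(3*V))
z - N(-101, L(-3, -12)) = -45492/33923 - (2 + 394/(3*((3*(-3))))) = -45492/33923 - (2 + (394/3)/(-9)) = -45492/33923 - (2 + (394/3)*(-⅑)) = -45492/33923 - (2 - 394/27) = -45492/33923 - 1*(-340/27) = -45492/33923 + 340/27 = 10305536/915921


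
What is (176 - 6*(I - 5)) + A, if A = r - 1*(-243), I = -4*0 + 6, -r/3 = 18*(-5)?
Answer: 683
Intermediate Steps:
r = 270 (r = -54*(-5) = -3*(-90) = 270)
I = 6 (I = 0 + 6 = 6)
A = 513 (A = 270 - 1*(-243) = 270 + 243 = 513)
(176 - 6*(I - 5)) + A = (176 - 6*(6 - 5)) + 513 = (176 - 6*1) + 513 = (176 - 6) + 513 = 170 + 513 = 683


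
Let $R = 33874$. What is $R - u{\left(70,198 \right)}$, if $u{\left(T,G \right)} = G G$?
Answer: $-5330$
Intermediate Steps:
$u{\left(T,G \right)} = G^{2}$
$R - u{\left(70,198 \right)} = 33874 - 198^{2} = 33874 - 39204 = -5330$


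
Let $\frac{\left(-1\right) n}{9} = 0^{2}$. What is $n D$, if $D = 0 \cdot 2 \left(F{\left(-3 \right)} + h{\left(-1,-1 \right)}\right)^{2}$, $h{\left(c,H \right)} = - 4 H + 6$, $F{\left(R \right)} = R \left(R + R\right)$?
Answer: $0$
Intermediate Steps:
$F{\left(R \right)} = 2 R^{2}$ ($F{\left(R \right)} = R 2 R = 2 R^{2}$)
$h{\left(c,H \right)} = 6 - 4 H$
$D = 0$ ($D = 0 \cdot 2 \left(2 \left(-3\right)^{2} + \left(6 - -4\right)\right)^{2} = 0 \left(2 \cdot 9 + \left(6 + 4\right)\right)^{2} = 0 \left(18 + 10\right)^{2} = 0 \cdot 28^{2} = 0 \cdot 784 = 0$)
$n = 0$ ($n = - 9 \cdot 0^{2} = \left(-9\right) 0 = 0$)
$n D = 0 \cdot 0 = 0$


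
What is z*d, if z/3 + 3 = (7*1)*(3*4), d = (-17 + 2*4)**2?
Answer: 19683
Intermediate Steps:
d = 81 (d = (-17 + 8)**2 = (-9)**2 = 81)
z = 243 (z = -9 + 3*((7*1)*(3*4)) = -9 + 3*(7*12) = -9 + 3*84 = -9 + 252 = 243)
z*d = 243*81 = 19683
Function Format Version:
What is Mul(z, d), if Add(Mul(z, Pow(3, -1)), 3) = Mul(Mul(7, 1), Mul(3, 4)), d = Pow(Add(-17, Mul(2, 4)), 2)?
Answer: 19683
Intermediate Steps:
d = 81 (d = Pow(Add(-17, 8), 2) = Pow(-9, 2) = 81)
z = 243 (z = Add(-9, Mul(3, Mul(Mul(7, 1), Mul(3, 4)))) = Add(-9, Mul(3, Mul(7, 12))) = Add(-9, Mul(3, 84)) = Add(-9, 252) = 243)
Mul(z, d) = Mul(243, 81) = 19683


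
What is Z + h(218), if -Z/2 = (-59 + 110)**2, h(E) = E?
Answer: -4984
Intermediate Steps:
Z = -5202 (Z = -2*(-59 + 110)**2 = -2*51**2 = -2*2601 = -5202)
Z + h(218) = -5202 + 218 = -4984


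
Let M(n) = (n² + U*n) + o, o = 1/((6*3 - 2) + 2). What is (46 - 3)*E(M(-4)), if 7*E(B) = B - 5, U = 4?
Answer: -3827/126 ≈ -30.373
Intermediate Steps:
o = 1/18 (o = 1/((18 - 2) + 2) = 1/(16 + 2) = 1/18 ≈ 0.055556)
M(n) = 1/18 + n² + 4*n (M(n) = (n² + 4*n) + 1/18 = 1/18 + n² + 4*n)
E(B) = -5/7 + B/7 (E(B) = (B - 5)/7 = (-5 + B)/7 = -5/7 + B/7)
(46 - 3)*E(M(-4)) = (46 - 3)*(-5/7 + (1/18 + (-4)² + 4*(-4))/7) = 43*(-5/7 + (1/18 + 16 - 16)/7) = 43*(-5/7 + (⅐)*(1/18)) = 43*(-5/7 + 1/126) = 43*(-89/126) = -3827/126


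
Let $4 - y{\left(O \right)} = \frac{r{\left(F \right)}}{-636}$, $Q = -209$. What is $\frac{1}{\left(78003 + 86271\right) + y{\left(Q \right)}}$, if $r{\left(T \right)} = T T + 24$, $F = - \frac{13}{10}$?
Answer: $\frac{63600}{10448083369} \approx 6.0872 \cdot 10^{-6}$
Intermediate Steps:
$F = - \frac{13}{10}$ ($F = \left(-13\right) \frac{1}{10} = - \frac{13}{10} \approx -1.3$)
$r{\left(T \right)} = 24 + T^{2}$ ($r{\left(T \right)} = T^{2} + 24 = 24 + T^{2}$)
$y{\left(O \right)} = \frac{256969}{63600}$ ($y{\left(O \right)} = 4 - \frac{24 + \left(- \frac{13}{10}\right)^{2}}{-636} = 4 - \left(24 + \frac{169}{100}\right) \left(- \frac{1}{636}\right) = 4 - \frac{2569}{100} \left(- \frac{1}{636}\right) = 4 - - \frac{2569}{63600} = 4 + \frac{2569}{63600} = \frac{256969}{63600}$)
$\frac{1}{\left(78003 + 86271\right) + y{\left(Q \right)}} = \frac{1}{\left(78003 + 86271\right) + \frac{256969}{63600}} = \frac{1}{164274 + \frac{256969}{63600}} = \frac{1}{\frac{10448083369}{63600}} = \frac{63600}{10448083369}$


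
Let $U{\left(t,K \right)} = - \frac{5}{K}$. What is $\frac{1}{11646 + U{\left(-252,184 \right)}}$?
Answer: $\frac{184}{2142859} \approx 8.5867 \cdot 10^{-5}$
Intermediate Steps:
$\frac{1}{11646 + U{\left(-252,184 \right)}} = \frac{1}{11646 - \frac{5}{184}} = \frac{1}{\frac{2142859}{184}} = \frac{184}{2142859}$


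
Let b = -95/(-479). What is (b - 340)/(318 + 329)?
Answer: -162765/309913 ≈ -0.52520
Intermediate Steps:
b = 95/479 (b = -95*(-1/479) = 95/479 ≈ 0.19833)
(b - 340)/(318 + 329) = (95/479 - 340)/(318 + 329) = -162765/479/647 = -162765/479*1/647 = -162765/309913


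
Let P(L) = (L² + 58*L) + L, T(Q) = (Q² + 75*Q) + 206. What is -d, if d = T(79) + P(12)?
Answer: -13224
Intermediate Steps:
T(Q) = 206 + Q² + 75*Q
P(L) = L² + 59*L
d = 13224 (d = (206 + 79² + 75*79) + 12*(59 + 12) = (206 + 6241 + 5925) + 12*71 = 12372 + 852 = 13224)
-d = -1*13224 = -13224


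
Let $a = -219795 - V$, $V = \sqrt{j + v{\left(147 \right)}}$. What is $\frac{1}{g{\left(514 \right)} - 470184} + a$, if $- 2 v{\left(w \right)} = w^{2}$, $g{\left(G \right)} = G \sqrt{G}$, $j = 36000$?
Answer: $- \frac{6070111404962778}{27617149639} - \frac{257 \sqrt{514}}{110468598556} - \frac{3 \sqrt{11198}}{2} \approx -2.1995 \cdot 10^{5}$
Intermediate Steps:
$g{\left(G \right)} = G^{\frac{3}{2}}$
$v{\left(w \right)} = - \frac{w^{2}}{2}$
$V = \frac{3 \sqrt{11198}}{2}$ ($V = \sqrt{36000 - \frac{147^{2}}{2}} = \sqrt{36000 - \frac{21609}{2}} = \sqrt{\frac{50391}{2}} = \frac{3 \sqrt{11198}}{2} \approx 158.73$)
$a = -219795 - \frac{3 \sqrt{11198}}{2} \approx -2.1995 \cdot 10^{5}$
$\frac{1}{g{\left(514 \right)} - 470184} + a = \frac{1}{514^{\frac{3}{2}} - 470184} - \left(219795 + \frac{3 \sqrt{11198}}{2}\right) = \frac{1}{514 \sqrt{514} - 470184} - \left(219795 + \frac{3 \sqrt{11198}}{2}\right) = \frac{1}{-470184 + 514 \sqrt{514}} - \left(219795 + \frac{3 \sqrt{11198}}{2}\right) = -219795 + \frac{1}{-470184 + 514 \sqrt{514}} - \frac{3 \sqrt{11198}}{2}$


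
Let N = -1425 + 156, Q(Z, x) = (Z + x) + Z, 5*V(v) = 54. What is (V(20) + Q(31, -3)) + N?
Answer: -5996/5 ≈ -1199.2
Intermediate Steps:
V(v) = 54/5 (V(v) = (1/5)*54 = 54/5)
Q(Z, x) = x + 2*Z
N = -1269
(V(20) + Q(31, -3)) + N = (54/5 + (-3 + 2*31)) - 1269 = (54/5 + (-3 + 62)) - 1269 = (54/5 + 59) - 1269 = 349/5 - 1269 = -5996/5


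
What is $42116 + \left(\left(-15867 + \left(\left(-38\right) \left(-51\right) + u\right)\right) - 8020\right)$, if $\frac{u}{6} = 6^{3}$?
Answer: $21463$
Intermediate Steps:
$u = 1296$ ($u = 6 \cdot 6^{3} = 6 \cdot 216 = 1296$)
$42116 + \left(\left(-15867 + \left(\left(-38\right) \left(-51\right) + u\right)\right) - 8020\right) = 42116 + \left(\left(-15867 + \left(\left(-38\right) \left(-51\right) + 1296\right)\right) - 8020\right) = 42116 + \left(\left(-15867 + \left(1938 + 1296\right)\right) - 8020\right) = 42116 + \left(\left(-15867 + 3234\right) - 8020\right) = 42116 - 20653 = 21463$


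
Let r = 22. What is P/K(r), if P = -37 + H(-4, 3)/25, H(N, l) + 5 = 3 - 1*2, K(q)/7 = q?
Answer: -929/3850 ≈ -0.24130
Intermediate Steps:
K(q) = 7*q
H(N, l) = -4 (H(N, l) = -5 + (3 - 1*2) = -5 + (3 - 2) = -5 + 1 = -4)
P = -929/25 (P = -37 - 4/25 = -929/25 ≈ -37.160)
P/K(r) = -929/(25*(7*22)) = -929/25/154 = -929/25*1/154 = -929/3850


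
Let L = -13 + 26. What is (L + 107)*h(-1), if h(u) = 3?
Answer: 360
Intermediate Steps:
L = 13
(L + 107)*h(-1) = (13 + 107)*3 = 120*3 = 360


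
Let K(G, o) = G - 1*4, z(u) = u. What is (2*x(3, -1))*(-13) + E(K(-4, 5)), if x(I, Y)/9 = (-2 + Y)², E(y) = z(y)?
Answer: -2114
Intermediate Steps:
K(G, o) = -4 + G (K(G, o) = G - 4 = -4 + G)
E(y) = y
x(I, Y) = 9*(-2 + Y)²
(2*x(3, -1))*(-13) + E(K(-4, 5)) = (2*(9*(-2 - 1)²))*(-13) + (-4 - 4) = (2*(9*(-3)²))*(-13) - 8 = (2*(9*9))*(-13) - 8 = (2*81)*(-13) - 8 = 162*(-13) - 8 = -2106 - 8 = -2114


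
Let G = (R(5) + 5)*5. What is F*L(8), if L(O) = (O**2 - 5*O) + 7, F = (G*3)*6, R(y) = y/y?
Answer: 16740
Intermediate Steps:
R(y) = 1
G = 30 (G = (1 + 5)*5 = 6*5 = 30)
F = 540 (F = (30*3)*6 = 90*6 = 540)
L(O) = 7 + O**2 - 5*O
F*L(8) = 540*(7 + 8**2 - 5*8) = 540*(7 + 64 - 40) = 540*31 = 16740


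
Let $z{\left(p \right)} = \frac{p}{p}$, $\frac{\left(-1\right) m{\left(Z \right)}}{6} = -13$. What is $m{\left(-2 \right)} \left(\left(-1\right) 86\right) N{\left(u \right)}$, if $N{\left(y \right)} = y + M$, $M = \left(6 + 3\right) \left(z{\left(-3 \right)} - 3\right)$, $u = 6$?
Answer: $80496$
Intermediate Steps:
$m{\left(Z \right)} = 78$ ($m{\left(Z \right)} = \left(-6\right) \left(-13\right) = 78$)
$z{\left(p \right)} = 1$
$M = -18$ ($M = \left(6 + 3\right) \left(1 - 3\right) = 9 \left(-2\right) = -18$)
$N{\left(y \right)} = -18 + y$ ($N{\left(y \right)} = y - 18 = -18 + y$)
$m{\left(-2 \right)} \left(\left(-1\right) 86\right) N{\left(u \right)} = 78 \left(\left(-1\right) 86\right) \left(-18 + 6\right) = 78 \left(-86\right) \left(-12\right) = \left(-6708\right) \left(-12\right) = 80496$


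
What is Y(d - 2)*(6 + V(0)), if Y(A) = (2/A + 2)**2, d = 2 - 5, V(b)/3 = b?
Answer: 384/25 ≈ 15.360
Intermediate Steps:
V(b) = 3*b
d = -3
Y(A) = (2 + 2/A)**2
Y(d - 2)*(6 + V(0)) = (4*(1 + (-3 - 2))**2/(-3 - 2)**2)*(6 + 3*0) = (4*(1 - 5)**2/(-5)**2)*(6 + 0) = (4*(1/25)*(-4)**2)*6 = (4*(1/25)*16)*6 = (64/25)*6 = 384/25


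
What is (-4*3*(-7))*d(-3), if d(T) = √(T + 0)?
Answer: 84*I*√3 ≈ 145.49*I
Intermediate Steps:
d(T) = √T
(-4*3*(-7))*d(-3) = (-4*3*(-7))*√(-3) = (-12*(-7))*(I*√3) = 84*(I*√3) = 84*I*√3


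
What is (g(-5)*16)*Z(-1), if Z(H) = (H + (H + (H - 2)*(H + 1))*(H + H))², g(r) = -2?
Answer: -32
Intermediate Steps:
Z(H) = (H + 2*H*(H + (1 + H)*(-2 + H)))² (Z(H) = (H + (H + (-2 + H)*(1 + H))*(2*H))² = (H + (H + (1 + H)*(-2 + H))*(2*H))² = (H + 2*H*(H + (1 + H)*(-2 + H)))²)
(g(-5)*16)*Z(-1) = (-2*16)*((-1)²*(-3 + 2*(-1)²)²) = -32*(-3 + 2*1)² = -32*(-3 + 2)² = -32*(-1)² = -32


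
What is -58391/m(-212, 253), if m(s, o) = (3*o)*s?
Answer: 58391/160908 ≈ 0.36288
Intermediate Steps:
m(s, o) = 3*o*s
-58391/m(-212, 253) = -58391/(3*253*(-212)) = -58391/(-160908) = -58391*(-1/160908) = 58391/160908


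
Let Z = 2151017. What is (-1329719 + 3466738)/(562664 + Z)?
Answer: 2137019/2713681 ≈ 0.78750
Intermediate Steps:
(-1329719 + 3466738)/(562664 + Z) = (-1329719 + 3466738)/(562664 + 2151017) = 2137019/2713681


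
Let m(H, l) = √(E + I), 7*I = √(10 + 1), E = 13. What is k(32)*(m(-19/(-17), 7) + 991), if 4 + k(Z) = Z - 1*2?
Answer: 25766 + 26*√(637 + 7*√11)/7 ≈ 25861.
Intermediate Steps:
I = √11/7 (I = √(10 + 1)/7 = √11/7 ≈ 0.47380)
k(Z) = -6 + Z (k(Z) = -4 + (Z - 1*2) = -4 + (Z - 2) = -4 + (-2 + Z) = -6 + Z)
m(H, l) = √(13 + √11/7)
k(32)*(m(-19/(-17), 7) + 991) = (-6 + 32)*(√(637 + 7*√11)/7 + 991) = 26*(991 + √(637 + 7*√11)/7) = 25766 + 26*√(637 + 7*√11)/7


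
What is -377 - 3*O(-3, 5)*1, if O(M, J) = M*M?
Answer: -404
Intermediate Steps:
O(M, J) = M²
-377 - 3*O(-3, 5)*1 = -377 - 3*(-3)²*1 = -377 - 3*9*1 = -377 - 27*1 = -377 - 27 = -404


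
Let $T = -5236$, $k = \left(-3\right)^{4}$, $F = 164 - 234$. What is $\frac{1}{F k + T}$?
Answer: $- \frac{1}{10906} \approx -9.1693 \cdot 10^{-5}$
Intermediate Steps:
$F = -70$
$k = 81$
$\frac{1}{F k + T} = \frac{1}{\left(-70\right) 81 - 5236} = \frac{1}{-5670 - 5236} = \frac{1}{-10906} = - \frac{1}{10906}$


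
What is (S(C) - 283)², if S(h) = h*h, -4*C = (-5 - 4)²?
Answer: 4133089/256 ≈ 16145.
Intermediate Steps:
C = -81/4 (C = -(-5 - 4)²/4 = -¼*(-9)² = -¼*81 = -81/4 ≈ -20.250)
S(h) = h²
(S(C) - 283)² = ((-81/4)² - 283)² = (6561/16 - 283)² = (2033/16)² = 4133089/256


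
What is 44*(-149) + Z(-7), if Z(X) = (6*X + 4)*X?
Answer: -6290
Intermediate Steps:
Z(X) = X*(4 + 6*X) (Z(X) = (4 + 6*X)*X = X*(4 + 6*X))
44*(-149) + Z(-7) = 44*(-149) + 2*(-7)*(2 + 3*(-7)) = -6556 + 2*(-7)*(2 - 21) = -6556 + 2*(-7)*(-19) = -6556 + 266 = -6290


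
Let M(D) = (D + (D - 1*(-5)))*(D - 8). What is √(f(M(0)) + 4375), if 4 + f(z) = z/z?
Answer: 2*√1093 ≈ 66.121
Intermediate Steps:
M(D) = (-8 + D)*(5 + 2*D) (M(D) = (D + (D + 5))*(-8 + D) = (D + (5 + D))*(-8 + D) = (5 + 2*D)*(-8 + D) = (-8 + D)*(5 + 2*D))
f(z) = -3 (f(z) = -4 + z/z = -4 + 1 = -3)
√(f(M(0)) + 4375) = √(-3 + 4375) = √4372 = 2*√1093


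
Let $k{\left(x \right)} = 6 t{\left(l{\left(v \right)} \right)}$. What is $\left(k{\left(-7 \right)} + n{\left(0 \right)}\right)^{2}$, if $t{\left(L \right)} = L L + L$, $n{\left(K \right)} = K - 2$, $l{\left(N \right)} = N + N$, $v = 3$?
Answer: $62500$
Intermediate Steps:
$l{\left(N \right)} = 2 N$
$n{\left(K \right)} = -2 + K$
$t{\left(L \right)} = L + L^{2}$ ($t{\left(L \right)} = L^{2} + L = L + L^{2}$)
$k{\left(x \right)} = 252$ ($k{\left(x \right)} = 6 \cdot 2 \cdot 3 \left(1 + 2 \cdot 3\right) = 6 \cdot 6 \left(1 + 6\right) = 6 \cdot 6 \cdot 7 = 6 \cdot 42 = 252$)
$\left(k{\left(-7 \right)} + n{\left(0 \right)}\right)^{2} = \left(252 + \left(-2 + 0\right)\right)^{2} = \left(252 - 2\right)^{2} = 250^{2} = 62500$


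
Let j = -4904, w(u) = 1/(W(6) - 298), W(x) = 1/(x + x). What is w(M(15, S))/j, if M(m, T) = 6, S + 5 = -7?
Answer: 3/4382950 ≈ 6.8447e-7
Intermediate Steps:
S = -12 (S = -5 - 7 = -12)
W(x) = 1/(2*x)
w(u) = -12/3575 (w(u) = 1/((1/2)/6 - 298) = 1/((1/2)*(1/6) - 298) = 1/(1/12 - 298) = 1/(-3575/12) = -12/3575)
w(M(15, S))/j = -12/3575/(-4904) = -12/3575*(-1/4904) = 3/4382950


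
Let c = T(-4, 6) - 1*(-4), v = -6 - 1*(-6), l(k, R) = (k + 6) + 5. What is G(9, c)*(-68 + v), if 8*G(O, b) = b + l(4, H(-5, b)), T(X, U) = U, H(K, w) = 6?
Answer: -425/2 ≈ -212.50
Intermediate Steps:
l(k, R) = 11 + k (l(k, R) = (6 + k) + 5 = 11 + k)
v = 0 (v = -6 + 6 = 0)
c = 10 (c = 6 - 1*(-4) = 6 + 4 = 10)
G(O, b) = 15/8 + b/8 (G(O, b) = (b + (11 + 4))/8 = (b + 15)/8 = (15 + b)/8 = 15/8 + b/8)
G(9, c)*(-68 + v) = (15/8 + (⅛)*10)*(-68 + 0) = (15/8 + 5/4)*(-68) = (25/8)*(-68) = -425/2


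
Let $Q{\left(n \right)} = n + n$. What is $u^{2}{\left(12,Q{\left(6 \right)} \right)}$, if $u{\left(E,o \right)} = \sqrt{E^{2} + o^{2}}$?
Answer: $288$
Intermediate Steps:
$Q{\left(n \right)} = 2 n$
$u^{2}{\left(12,Q{\left(6 \right)} \right)} = \left(\sqrt{12^{2} + \left(2 \cdot 6\right)^{2}}\right)^{2} = \left(\sqrt{144 + 12^{2}}\right)^{2} = \left(\sqrt{144 + 144}\right)^{2} = \left(\sqrt{288}\right)^{2} = \left(12 \sqrt{2}\right)^{2} = 288$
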